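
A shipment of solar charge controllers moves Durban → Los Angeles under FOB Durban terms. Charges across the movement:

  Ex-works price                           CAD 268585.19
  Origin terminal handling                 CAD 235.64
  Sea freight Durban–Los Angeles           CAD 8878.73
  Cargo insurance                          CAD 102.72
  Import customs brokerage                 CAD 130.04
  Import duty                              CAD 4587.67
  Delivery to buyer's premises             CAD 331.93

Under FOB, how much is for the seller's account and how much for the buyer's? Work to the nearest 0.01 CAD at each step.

FOB: the seller bears costs until goods are on board at the origin port; the buyer bears freight, insurance and all costs thereafter.
Seller's account: goods 268585.19 + origin terminal 235.64 = 268820.83
Buyer's account: freight 8878.73 + insurance 102.72 + brokerage 130.04 + duty 4587.67 + delivery 331.93 = 14031.09

Seller: CAD 268820.83; buyer: CAD 14031.09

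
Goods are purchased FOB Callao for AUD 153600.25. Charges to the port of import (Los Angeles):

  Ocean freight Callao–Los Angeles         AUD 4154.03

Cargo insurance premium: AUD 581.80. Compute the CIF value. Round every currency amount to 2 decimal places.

CIF value: AUD 158336.08

CIF = FOB price + freight + insurance
CIF = 153600.25 + 4154.03 + 581.80 = 158336.08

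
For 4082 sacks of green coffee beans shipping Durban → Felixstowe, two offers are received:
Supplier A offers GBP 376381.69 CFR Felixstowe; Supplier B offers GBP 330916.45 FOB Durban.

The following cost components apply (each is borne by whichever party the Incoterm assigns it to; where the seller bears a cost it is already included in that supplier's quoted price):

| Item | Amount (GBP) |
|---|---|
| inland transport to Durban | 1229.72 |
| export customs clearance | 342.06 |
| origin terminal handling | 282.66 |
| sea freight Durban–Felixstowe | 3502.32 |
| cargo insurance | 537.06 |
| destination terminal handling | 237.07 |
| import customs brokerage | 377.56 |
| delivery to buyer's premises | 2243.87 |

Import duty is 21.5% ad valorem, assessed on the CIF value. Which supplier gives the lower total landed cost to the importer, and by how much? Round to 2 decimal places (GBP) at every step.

Supplier B is cheaper by GBP 50984.95

Supplier A (CFR):
CIF value = CFR price + insurance = 376381.69 + 537.06 = 376918.75
Import duty = 376918.75 × 21.5% = 81037.53
Buyer bears (A): 537.06 + 237.07 + 377.56 + 2243.87 = 3395.56
Landed cost (A) = invoice 376381.69 + 3395.56 + duty 81037.53 = 460814.78
Supplier B (FOB):
CIF value = FOB price + freight + insurance = 330916.45 + 3502.32 + 537.06 = 334955.83
Import duty = 334955.83 × 21.5% = 72015.50
Buyer bears (B): 3502.32 + 537.06 + 237.07 + 377.56 + 2243.87 = 6897.88
Landed cost (B) = invoice 330916.45 + 6897.88 + duty 72015.50 = 409829.83
Difference = |460814.78 − 409829.83| = 50984.95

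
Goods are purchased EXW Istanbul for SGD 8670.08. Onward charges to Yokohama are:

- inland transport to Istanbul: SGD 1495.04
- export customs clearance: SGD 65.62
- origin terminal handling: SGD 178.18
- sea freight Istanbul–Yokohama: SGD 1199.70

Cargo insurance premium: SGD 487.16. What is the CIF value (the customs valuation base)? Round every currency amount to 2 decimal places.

CIF value: SGD 12095.78

CIF = EXW price + pre-shipment costs + freight + insurance
CIF = 8670.08 + 1495.04 + 65.62 + 178.18 + 1199.70 + 487.16 = 12095.78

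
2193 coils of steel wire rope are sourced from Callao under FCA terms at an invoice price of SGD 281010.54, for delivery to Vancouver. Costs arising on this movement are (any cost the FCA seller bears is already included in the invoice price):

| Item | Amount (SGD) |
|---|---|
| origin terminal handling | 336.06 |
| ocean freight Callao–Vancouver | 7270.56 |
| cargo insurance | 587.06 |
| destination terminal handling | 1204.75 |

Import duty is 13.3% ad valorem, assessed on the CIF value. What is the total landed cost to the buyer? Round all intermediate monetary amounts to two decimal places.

Total landed cost: SGD 328873.13

FCA: the seller delivers export-cleared goods to the carrier; the buyer bears costs from that point.
CIF value = FCA price + origin terminal + freight + insurance = 281010.54 + 336.06 + 7270.56 + 587.06 = 289204.22
Import duty = 289204.22 × 13.3% = 38464.16
Buyer bears: origin terminal 336.06 + freight 7270.56 + insurance 587.06 + destination terminal 1204.75 + duty 38464.16 = 47862.59
Landed cost = invoice 281010.54 + 47862.59 = 328873.13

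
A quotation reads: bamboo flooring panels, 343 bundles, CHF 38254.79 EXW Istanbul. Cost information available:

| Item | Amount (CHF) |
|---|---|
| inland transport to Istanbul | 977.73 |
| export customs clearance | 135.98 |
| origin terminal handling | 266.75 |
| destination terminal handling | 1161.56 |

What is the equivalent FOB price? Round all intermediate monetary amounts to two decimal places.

FOB price: CHF 39635.25

Not relevant to the conversion: destination terminal — on the buyer under both terms; not part of either seller's price.
From EXW to FOB, the seller additionally bears: inland to port, export clearance, origin terminal.
FOB price = 38254.79 + 977.73 + 135.98 + 266.75 = 39635.25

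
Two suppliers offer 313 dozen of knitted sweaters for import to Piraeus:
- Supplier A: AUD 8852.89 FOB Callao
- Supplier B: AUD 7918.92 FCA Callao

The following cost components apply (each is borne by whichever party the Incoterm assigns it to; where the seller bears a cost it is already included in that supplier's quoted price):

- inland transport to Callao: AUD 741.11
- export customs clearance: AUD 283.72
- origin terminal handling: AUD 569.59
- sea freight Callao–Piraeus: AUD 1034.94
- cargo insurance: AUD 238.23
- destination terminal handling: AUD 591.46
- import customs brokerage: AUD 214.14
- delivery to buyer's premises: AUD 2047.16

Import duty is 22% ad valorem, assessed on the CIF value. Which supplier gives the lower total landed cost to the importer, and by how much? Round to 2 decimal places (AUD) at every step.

Supplier B is cheaper by AUD 444.54

Supplier A (FOB):
CIF value = FOB price + freight + insurance = 8852.89 + 1034.94 + 238.23 = 10126.06
Import duty = 10126.06 × 22% = 2227.73
Buyer bears (A): 1034.94 + 238.23 + 591.46 + 214.14 + 2047.16 = 4125.93
Landed cost (A) = invoice 8852.89 + 4125.93 + duty 2227.73 = 15206.55
Supplier B (FCA):
CIF value = FCA price + origin terminal + freight + insurance = 7918.92 + 569.59 + 1034.94 + 238.23 = 9761.68
Import duty = 9761.68 × 22% = 2147.57
Buyer bears (B): 569.59 + 1034.94 + 238.23 + 591.46 + 214.14 + 2047.16 = 4695.52
Landed cost (B) = invoice 7918.92 + 4695.52 + duty 2147.57 = 14762.01
Difference = |15206.55 − 14762.01| = 444.54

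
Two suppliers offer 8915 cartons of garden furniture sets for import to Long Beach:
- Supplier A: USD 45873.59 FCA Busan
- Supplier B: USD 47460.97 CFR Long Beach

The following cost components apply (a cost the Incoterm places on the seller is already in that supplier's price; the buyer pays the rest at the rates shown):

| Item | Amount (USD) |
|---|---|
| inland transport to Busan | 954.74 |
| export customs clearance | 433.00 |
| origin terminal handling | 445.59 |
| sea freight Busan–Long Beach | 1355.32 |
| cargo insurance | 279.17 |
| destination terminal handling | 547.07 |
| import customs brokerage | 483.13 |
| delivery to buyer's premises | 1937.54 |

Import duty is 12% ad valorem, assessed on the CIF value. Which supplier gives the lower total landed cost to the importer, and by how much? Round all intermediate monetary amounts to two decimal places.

Supplier A (FCA):
CIF value = FCA price + origin terminal + freight + insurance = 45873.59 + 445.59 + 1355.32 + 279.17 = 47953.67
Import duty = 47953.67 × 12% = 5754.44
Buyer bears (A): 445.59 + 1355.32 + 279.17 + 547.07 + 483.13 + 1937.54 = 5047.82
Landed cost (A) = invoice 45873.59 + 5047.82 + duty 5754.44 = 56675.85
Supplier B (CFR):
CIF value = CFR price + insurance = 47460.97 + 279.17 = 47740.14
Import duty = 47740.14 × 12% = 5728.82
Buyer bears (B): 279.17 + 547.07 + 483.13 + 1937.54 = 3246.91
Landed cost (B) = invoice 47460.97 + 3246.91 + duty 5728.82 = 56436.70
Difference = |56675.85 − 56436.70| = 239.15

Supplier B is cheaper by USD 239.15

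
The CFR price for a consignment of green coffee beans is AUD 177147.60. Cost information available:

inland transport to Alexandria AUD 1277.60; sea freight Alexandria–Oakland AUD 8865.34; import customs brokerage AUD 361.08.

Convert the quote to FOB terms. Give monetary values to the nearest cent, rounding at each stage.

Not relevant to the conversion: inland to port — on the seller under both CFR and FOB; already in the CFR price and stays in the FOB price. brokerage — on the buyer under both terms; not part of either seller's price.
From CFR to FOB, the seller no longer bears: freight.
FOB price = 177147.60 − 8865.34 = 168282.26

FOB price: AUD 168282.26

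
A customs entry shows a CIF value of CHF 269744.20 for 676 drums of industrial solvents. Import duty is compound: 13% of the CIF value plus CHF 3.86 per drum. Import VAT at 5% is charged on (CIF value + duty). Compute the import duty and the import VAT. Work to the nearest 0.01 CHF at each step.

Ad valorem component: 269744.20 × 13% = 35066.75
Specific component: 676 × 3.86 = 2609.36
Import duty = 35066.75 + 2609.36 = 37676.11
VAT base = CIF + duty = 269744.20 + 37676.11 = 307420.31
Import VAT = 307420.31 × 5% = 15371.02

Import duty: CHF 37676.11; import VAT: CHF 15371.02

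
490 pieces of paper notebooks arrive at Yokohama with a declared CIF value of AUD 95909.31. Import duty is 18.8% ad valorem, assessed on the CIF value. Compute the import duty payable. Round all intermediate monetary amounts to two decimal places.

Import duty = 95909.31 × 18.8% = 18030.95

Import duty: AUD 18030.95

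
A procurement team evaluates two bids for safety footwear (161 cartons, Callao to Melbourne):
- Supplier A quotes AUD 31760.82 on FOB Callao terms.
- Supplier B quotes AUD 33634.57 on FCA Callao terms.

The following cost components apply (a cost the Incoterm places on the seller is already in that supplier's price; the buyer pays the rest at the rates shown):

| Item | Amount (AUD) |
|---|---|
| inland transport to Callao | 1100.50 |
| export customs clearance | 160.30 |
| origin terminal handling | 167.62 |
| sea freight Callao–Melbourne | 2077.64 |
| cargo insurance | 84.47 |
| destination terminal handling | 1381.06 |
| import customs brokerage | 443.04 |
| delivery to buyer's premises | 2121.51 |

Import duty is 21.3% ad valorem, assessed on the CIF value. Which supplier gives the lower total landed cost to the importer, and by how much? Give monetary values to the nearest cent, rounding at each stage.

Supplier A is cheaper by AUD 2476.19

Supplier A (FOB):
CIF value = FOB price + freight + insurance = 31760.82 + 2077.64 + 84.47 = 33922.93
Import duty = 33922.93 × 21.3% = 7225.58
Buyer bears (A): 2077.64 + 84.47 + 1381.06 + 443.04 + 2121.51 = 6107.72
Landed cost (A) = invoice 31760.82 + 6107.72 + duty 7225.58 = 45094.12
Supplier B (FCA):
CIF value = FCA price + origin terminal + freight + insurance = 33634.57 + 167.62 + 2077.64 + 84.47 = 35964.30
Import duty = 35964.30 × 21.3% = 7660.40
Buyer bears (B): 167.62 + 2077.64 + 84.47 + 1381.06 + 443.04 + 2121.51 = 6275.34
Landed cost (B) = invoice 33634.57 + 6275.34 + duty 7660.40 = 47570.31
Difference = |45094.12 − 47570.31| = 2476.19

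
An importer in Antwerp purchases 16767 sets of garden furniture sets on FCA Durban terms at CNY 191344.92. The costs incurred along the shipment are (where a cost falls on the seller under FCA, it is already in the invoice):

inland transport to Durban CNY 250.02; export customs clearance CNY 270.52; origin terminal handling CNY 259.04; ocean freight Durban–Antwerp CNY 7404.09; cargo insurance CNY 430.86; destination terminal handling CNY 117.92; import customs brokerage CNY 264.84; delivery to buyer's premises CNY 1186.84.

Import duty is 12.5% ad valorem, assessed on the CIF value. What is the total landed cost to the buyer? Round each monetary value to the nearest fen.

Total landed cost: CNY 225938.37

FCA: the seller delivers export-cleared goods to the carrier; the buyer bears costs from that point.
Already in the invoice (seller's account under FCA): inland to port, export clearance — exclude.
CIF value = FCA price + origin terminal + freight + insurance = 191344.92 + 259.04 + 7404.09 + 430.86 = 199438.91
Import duty = 199438.91 × 12.5% = 24929.86
Buyer bears: origin terminal 259.04 + freight 7404.09 + insurance 430.86 + destination terminal 117.92 + brokerage 264.84 + delivery 1186.84 + duty 24929.86 = 34593.45
Landed cost = invoice 191344.92 + 34593.45 = 225938.37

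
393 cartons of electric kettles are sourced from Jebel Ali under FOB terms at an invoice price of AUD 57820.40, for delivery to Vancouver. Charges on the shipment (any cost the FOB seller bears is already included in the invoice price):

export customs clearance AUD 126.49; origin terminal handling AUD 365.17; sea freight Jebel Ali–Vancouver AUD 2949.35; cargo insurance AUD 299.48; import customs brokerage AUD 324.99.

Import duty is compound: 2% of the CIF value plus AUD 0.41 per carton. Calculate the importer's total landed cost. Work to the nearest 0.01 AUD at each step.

FOB: the seller bears costs until goods are on board at the origin port; the buyer bears freight, insurance and all costs thereafter.
Already in the invoice (seller's account under FOB): export clearance, origin terminal — exclude.
CIF value = FOB price + freight + insurance = 57820.40 + 2949.35 + 299.48 = 61069.23
Ad valorem component: 61069.23 × 2% = 1221.38
Specific component: 393 × 0.41 = 161.13
Import duty = 1221.38 + 161.13 = 1382.51
Buyer bears: freight 2949.35 + insurance 299.48 + brokerage 324.99 + duty 1382.51 = 4956.33
Landed cost = invoice 57820.40 + 4956.33 = 62776.73

Total landed cost: AUD 62776.73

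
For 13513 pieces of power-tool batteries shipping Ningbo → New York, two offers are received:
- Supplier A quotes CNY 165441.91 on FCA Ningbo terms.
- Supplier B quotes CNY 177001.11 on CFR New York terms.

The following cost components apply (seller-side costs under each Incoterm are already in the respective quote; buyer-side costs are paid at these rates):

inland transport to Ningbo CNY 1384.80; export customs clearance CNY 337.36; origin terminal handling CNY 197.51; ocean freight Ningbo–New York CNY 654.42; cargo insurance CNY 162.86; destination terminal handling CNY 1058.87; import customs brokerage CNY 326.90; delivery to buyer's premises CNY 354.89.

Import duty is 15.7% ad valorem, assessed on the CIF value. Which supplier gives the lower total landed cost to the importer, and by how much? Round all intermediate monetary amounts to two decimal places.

Supplier A is cheaper by CNY 12388.31

Supplier A (FCA):
CIF value = FCA price + origin terminal + freight + insurance = 165441.91 + 197.51 + 654.42 + 162.86 = 166456.70
Import duty = 166456.70 × 15.7% = 26133.70
Buyer bears (A): 197.51 + 654.42 + 162.86 + 1058.87 + 326.90 + 354.89 = 2755.45
Landed cost (A) = invoice 165441.91 + 2755.45 + duty 26133.70 = 194331.06
Supplier B (CFR):
CIF value = CFR price + insurance = 177001.11 + 162.86 = 177163.97
Import duty = 177163.97 × 15.7% = 27814.74
Buyer bears (B): 162.86 + 1058.87 + 326.90 + 354.89 = 1903.52
Landed cost (B) = invoice 177001.11 + 1903.52 + duty 27814.74 = 206719.37
Difference = |194331.06 − 206719.37| = 12388.31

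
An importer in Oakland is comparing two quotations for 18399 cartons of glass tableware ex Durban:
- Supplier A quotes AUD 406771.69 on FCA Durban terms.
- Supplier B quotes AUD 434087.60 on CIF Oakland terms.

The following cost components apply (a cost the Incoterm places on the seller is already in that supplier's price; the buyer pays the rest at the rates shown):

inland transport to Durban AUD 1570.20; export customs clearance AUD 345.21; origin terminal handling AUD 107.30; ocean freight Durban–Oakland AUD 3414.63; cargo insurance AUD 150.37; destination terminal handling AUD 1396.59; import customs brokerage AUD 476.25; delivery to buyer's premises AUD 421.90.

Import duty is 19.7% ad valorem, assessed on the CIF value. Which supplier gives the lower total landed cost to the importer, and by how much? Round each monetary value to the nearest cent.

Supplier A is cheaper by AUD 28301.40

Supplier A (FCA):
CIF value = FCA price + origin terminal + freight + insurance = 406771.69 + 107.30 + 3414.63 + 150.37 = 410443.99
Import duty = 410443.99 × 19.7% = 80857.47
Buyer bears (A): 107.30 + 3414.63 + 150.37 + 1396.59 + 476.25 + 421.90 = 5967.04
Landed cost (A) = invoice 406771.69 + 5967.04 + duty 80857.47 = 493596.20
Supplier B (CIF):
The CIF price already equals the CIF value: 434087.60
Import duty = 434087.60 × 19.7% = 85515.26
Buyer bears (B): 1396.59 + 476.25 + 421.90 = 2294.74
Landed cost (B) = invoice 434087.60 + 2294.74 + duty 85515.26 = 521897.60
Difference = |493596.20 − 521897.60| = 28301.40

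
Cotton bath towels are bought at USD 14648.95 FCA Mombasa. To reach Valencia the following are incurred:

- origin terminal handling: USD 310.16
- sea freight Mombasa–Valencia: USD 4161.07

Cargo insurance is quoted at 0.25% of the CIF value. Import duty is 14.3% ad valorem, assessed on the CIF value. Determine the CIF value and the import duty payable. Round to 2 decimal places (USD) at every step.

Let C be the CIF value. C = FCA price + pre-shipment costs + freight + 0.25% × C
C − 0.25% × C = 14648.95 + 310.16 + 4161.07
0.9975 × C = 19120.18
C = 19120.18 / 0.9975 = 19168.10
Insurance premium = 0.25% × 19168.10 = 47.92
Import duty = 19168.10 × 14.3% = 2741.04

CIF value: USD 19168.10; import duty: USD 2741.04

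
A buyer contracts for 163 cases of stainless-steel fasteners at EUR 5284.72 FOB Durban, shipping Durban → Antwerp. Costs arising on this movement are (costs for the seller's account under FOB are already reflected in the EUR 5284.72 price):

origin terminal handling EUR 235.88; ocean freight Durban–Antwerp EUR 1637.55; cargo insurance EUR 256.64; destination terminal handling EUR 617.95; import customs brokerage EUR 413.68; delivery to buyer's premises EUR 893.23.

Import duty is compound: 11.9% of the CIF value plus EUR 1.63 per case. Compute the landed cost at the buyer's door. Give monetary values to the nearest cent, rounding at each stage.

FOB: the seller bears costs until goods are on board at the origin port; the buyer bears freight, insurance and all costs thereafter.
Already in the invoice (seller's account under FOB): origin terminal — exclude.
CIF value = FOB price + freight + insurance = 5284.72 + 1637.55 + 256.64 = 7178.91
Ad valorem component: 7178.91 × 11.9% = 854.29
Specific component: 163 × 1.63 = 265.69
Import duty = 854.29 + 265.69 = 1119.98
Buyer bears: freight 1637.55 + insurance 256.64 + destination terminal 617.95 + brokerage 413.68 + delivery 893.23 + duty 1119.98 = 4939.03
Landed cost = invoice 5284.72 + 4939.03 = 10223.75

Total landed cost: EUR 10223.75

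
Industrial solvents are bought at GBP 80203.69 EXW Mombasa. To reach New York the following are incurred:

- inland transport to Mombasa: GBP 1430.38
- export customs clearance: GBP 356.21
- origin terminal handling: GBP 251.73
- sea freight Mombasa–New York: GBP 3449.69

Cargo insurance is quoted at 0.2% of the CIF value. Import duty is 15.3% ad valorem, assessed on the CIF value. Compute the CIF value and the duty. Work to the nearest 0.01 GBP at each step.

Let C be the CIF value. C = EXW price + pre-shipment costs + freight + 0.2% × C
C − 0.2% × C = 80203.69 + 1430.38 + 356.21 + 251.73 + 3449.69
0.998 × C = 85691.70
C = 85691.70 / 0.998 = 85863.43
Insurance premium = 0.2% × 85863.43 = 171.73
Import duty = 85863.43 × 15.3% = 13137.10

CIF value: GBP 85863.43; import duty: GBP 13137.10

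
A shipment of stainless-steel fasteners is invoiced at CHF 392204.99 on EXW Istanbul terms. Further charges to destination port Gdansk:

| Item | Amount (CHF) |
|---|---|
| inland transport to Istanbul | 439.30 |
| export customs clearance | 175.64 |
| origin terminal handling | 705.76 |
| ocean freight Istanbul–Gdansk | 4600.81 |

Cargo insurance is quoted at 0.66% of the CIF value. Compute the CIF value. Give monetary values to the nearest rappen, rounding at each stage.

CIF value: CHF 400771.59

Let C be the CIF value. C = EXW price + pre-shipment costs + freight + 0.66% × C
C − 0.66% × C = 392204.99 + 439.30 + 175.64 + 705.76 + 4600.81
0.9934 × C = 398126.50
C = 398126.50 / 0.9934 = 400771.59
Insurance premium = 0.66% × 400771.59 = 2645.09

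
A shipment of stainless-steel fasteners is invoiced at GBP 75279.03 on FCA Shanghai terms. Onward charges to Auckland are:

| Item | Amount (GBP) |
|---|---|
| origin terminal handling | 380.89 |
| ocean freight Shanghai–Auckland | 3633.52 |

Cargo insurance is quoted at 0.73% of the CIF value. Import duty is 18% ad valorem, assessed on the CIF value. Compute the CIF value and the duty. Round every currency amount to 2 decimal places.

Let C be the CIF value. C = FCA price + pre-shipment costs + freight + 0.73% × C
C − 0.73% × C = 75279.03 + 380.89 + 3633.52
0.9927 × C = 79293.44
C = 79293.44 / 0.9927 = 79876.54
Insurance premium = 0.73% × 79876.54 = 583.10
Import duty = 79876.54 × 18% = 14377.78

CIF value: GBP 79876.54; import duty: GBP 14377.78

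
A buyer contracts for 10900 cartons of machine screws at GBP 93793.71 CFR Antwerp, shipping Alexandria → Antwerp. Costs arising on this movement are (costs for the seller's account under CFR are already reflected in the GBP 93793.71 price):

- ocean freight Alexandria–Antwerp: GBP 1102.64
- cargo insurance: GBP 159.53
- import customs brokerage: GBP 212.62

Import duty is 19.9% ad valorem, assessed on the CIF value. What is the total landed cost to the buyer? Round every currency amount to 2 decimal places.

CFR: the seller pays costs through ocean freight to the destination port, but not insurance.
Already in the invoice (seller's account under CFR): freight — exclude.
CIF value = CFR price + insurance = 93793.71 + 159.53 = 93953.24
Import duty = 93953.24 × 19.9% = 18696.69
Buyer bears: insurance 159.53 + brokerage 212.62 + duty 18696.69 = 19068.84
Landed cost = invoice 93793.71 + 19068.84 = 112862.55

Total landed cost: GBP 112862.55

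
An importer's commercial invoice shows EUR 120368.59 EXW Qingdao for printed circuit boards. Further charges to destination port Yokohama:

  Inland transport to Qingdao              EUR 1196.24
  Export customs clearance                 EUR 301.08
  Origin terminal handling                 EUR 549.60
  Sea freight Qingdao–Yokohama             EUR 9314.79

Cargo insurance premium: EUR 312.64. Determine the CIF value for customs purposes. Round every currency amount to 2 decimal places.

CIF value: EUR 132042.94

CIF = EXW price + pre-shipment costs + freight + insurance
CIF = 120368.59 + 1196.24 + 301.08 + 549.60 + 9314.79 + 312.64 = 132042.94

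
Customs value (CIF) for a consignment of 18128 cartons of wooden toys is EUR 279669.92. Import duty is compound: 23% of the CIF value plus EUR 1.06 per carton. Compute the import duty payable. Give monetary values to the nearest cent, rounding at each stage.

Import duty: EUR 83539.76

Ad valorem component: 279669.92 × 23% = 64324.08
Specific component: 18128 × 1.06 = 19215.68
Import duty = 64324.08 + 19215.68 = 83539.76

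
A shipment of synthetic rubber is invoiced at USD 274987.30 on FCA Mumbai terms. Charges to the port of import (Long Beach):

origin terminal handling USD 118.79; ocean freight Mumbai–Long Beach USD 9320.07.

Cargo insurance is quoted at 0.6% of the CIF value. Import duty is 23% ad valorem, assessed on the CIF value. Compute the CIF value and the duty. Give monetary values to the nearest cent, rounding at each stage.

Let C be the CIF value. C = FCA price + pre-shipment costs + freight + 0.6% × C
C − 0.6% × C = 274987.30 + 118.79 + 9320.07
0.994 × C = 284426.16
C = 284426.16 / 0.994 = 286143.02
Insurance premium = 0.6% × 286143.02 = 1716.86
Import duty = 286143.02 × 23% = 65812.89

CIF value: USD 286143.02; import duty: USD 65812.89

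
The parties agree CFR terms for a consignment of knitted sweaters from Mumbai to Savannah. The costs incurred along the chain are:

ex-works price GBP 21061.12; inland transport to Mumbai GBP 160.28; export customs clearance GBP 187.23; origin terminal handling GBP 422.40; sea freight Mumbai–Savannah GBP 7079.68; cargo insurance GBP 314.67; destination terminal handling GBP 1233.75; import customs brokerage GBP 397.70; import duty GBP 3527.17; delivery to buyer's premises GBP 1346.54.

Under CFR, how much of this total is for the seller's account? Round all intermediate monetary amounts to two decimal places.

Seller's account: GBP 28910.71

CFR: the seller pays costs through ocean freight to the destination port, but not insurance.
Seller's account: goods 21061.12 + inland to port 160.28 + export clearance 187.23 + origin terminal 422.40 + freight 7079.68 = 28910.71
Buyer's account: insurance 314.67 + destination terminal 1233.75 + brokerage 397.70 + duty 3527.17 + delivery 1346.54 = 6819.83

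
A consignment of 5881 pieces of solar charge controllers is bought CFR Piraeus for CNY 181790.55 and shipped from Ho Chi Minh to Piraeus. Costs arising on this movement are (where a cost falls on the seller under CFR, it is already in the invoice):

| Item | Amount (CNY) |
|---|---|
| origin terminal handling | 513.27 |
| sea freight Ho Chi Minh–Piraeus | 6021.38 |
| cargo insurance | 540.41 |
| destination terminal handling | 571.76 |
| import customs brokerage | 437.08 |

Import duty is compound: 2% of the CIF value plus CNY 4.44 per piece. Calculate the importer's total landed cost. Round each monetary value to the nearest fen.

Total landed cost: CNY 213098.06

CFR: the seller pays costs through ocean freight to the destination port, but not insurance.
Already in the invoice (seller's account under CFR): origin terminal, freight — exclude.
CIF value = CFR price + insurance = 181790.55 + 540.41 = 182330.96
Ad valorem component: 182330.96 × 2% = 3646.62
Specific component: 5881 × 4.44 = 26111.64
Import duty = 3646.62 + 26111.64 = 29758.26
Buyer bears: insurance 540.41 + destination terminal 571.76 + brokerage 437.08 + duty 29758.26 = 31307.51
Landed cost = invoice 181790.55 + 31307.51 = 213098.06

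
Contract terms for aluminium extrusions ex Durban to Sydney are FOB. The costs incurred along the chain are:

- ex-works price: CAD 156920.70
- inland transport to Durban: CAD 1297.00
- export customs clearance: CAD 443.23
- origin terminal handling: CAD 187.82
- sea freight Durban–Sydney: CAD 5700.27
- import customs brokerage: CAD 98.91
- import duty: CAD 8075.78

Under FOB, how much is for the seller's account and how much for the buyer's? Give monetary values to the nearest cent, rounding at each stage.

FOB: the seller bears costs until goods are on board at the origin port; the buyer bears freight, insurance and all costs thereafter.
Seller's account: goods 156920.70 + inland to port 1297.00 + export clearance 443.23 + origin terminal 187.82 = 158848.75
Buyer's account: freight 5700.27 + brokerage 98.91 + duty 8075.78 = 13874.96

Seller: CAD 158848.75; buyer: CAD 13874.96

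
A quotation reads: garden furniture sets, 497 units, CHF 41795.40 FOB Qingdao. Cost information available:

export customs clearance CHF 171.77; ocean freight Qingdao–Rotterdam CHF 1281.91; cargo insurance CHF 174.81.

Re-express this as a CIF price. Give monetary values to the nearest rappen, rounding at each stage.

CIF price: CHF 43252.12

Not relevant to the conversion: export clearance — on the seller under both FOB and CIF; already in the FOB price and stays in the CIF price.
From FOB to CIF, the seller additionally bears: freight, insurance.
CIF price = 41795.40 + 1281.91 + 174.81 = 43252.12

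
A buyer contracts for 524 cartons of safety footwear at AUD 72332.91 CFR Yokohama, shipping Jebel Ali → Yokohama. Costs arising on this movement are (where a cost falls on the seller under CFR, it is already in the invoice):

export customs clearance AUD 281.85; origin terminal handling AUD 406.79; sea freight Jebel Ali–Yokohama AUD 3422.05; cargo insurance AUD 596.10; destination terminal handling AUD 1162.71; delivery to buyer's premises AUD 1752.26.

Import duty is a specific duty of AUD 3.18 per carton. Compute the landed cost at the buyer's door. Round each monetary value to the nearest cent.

Total landed cost: AUD 77510.30

CFR: the seller pays costs through ocean freight to the destination port, but not insurance.
Already in the invoice (seller's account under CFR): export clearance, origin terminal, freight — exclude.
CIF value = CFR price + insurance = 72332.91 + 596.10 = 72929.01
Import duty = 524 × 3.18 = 1666.32
Buyer bears: insurance 596.10 + destination terminal 1162.71 + delivery 1752.26 + duty 1666.32 = 5177.39
Landed cost = invoice 72332.91 + 5177.39 = 77510.30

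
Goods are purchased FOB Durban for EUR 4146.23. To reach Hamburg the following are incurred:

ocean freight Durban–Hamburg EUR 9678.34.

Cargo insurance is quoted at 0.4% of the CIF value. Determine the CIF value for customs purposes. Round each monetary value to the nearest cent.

Let C be the CIF value. C = FOB price + freight + 0.4% × C
C − 0.4% × C = 4146.23 + 9678.34
0.996 × C = 13824.57
C = 13824.57 / 0.996 = 13880.09
Insurance premium = 0.4% × 13880.09 = 55.52

CIF value: EUR 13880.09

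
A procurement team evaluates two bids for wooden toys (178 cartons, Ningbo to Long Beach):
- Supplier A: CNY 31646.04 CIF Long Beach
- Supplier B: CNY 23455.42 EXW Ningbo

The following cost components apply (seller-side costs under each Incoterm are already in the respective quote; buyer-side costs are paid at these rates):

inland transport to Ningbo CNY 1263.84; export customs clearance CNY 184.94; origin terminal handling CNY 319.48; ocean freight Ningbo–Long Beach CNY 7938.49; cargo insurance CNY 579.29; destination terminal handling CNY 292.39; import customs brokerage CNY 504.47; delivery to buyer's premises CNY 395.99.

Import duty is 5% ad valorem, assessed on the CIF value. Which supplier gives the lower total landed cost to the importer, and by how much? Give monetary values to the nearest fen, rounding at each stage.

Supplier A is cheaper by CNY 2200.19

Supplier A (CIF):
The CIF price already equals the CIF value: 31646.04
Import duty = 31646.04 × 5% = 1582.30
Buyer bears (A): 292.39 + 504.47 + 395.99 = 1192.85
Landed cost (A) = invoice 31646.04 + 1192.85 + duty 1582.30 = 34421.19
Supplier B (EXW):
CIF value = EXW price + inland to port + export clearance + origin terminal + freight + insurance = 23455.42 + 1263.84 + 184.94 + 319.48 + 7938.49 + 579.29 = 33741.46
Import duty = 33741.46 × 5% = 1687.07
Buyer bears (B): 1263.84 + 184.94 + 319.48 + 7938.49 + 579.29 + 292.39 + 504.47 + 395.99 = 11478.89
Landed cost (B) = invoice 23455.42 + 11478.89 + duty 1687.07 = 36621.38
Difference = |34421.19 − 36621.38| = 2200.19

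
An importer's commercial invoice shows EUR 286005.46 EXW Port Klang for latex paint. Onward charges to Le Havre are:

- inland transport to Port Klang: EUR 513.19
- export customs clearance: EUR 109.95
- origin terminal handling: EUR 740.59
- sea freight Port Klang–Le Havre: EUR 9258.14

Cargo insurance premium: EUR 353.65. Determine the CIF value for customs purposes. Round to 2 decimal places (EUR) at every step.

CIF = EXW price + pre-shipment costs + freight + insurance
CIF = 286005.46 + 513.19 + 109.95 + 740.59 + 9258.14 + 353.65 = 296980.98

CIF value: EUR 296980.98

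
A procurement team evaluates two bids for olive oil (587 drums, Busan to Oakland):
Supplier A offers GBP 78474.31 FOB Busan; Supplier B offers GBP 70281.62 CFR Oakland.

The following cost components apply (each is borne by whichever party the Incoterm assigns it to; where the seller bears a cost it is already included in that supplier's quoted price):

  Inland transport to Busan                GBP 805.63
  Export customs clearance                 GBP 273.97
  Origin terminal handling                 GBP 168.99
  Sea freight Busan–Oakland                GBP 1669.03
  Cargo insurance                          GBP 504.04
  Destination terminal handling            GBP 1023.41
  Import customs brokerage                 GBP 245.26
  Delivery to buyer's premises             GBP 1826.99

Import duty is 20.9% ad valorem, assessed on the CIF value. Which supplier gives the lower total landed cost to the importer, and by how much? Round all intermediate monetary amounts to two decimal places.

Supplier A (FOB):
CIF value = FOB price + freight + insurance = 78474.31 + 1669.03 + 504.04 = 80647.38
Import duty = 80647.38 × 20.9% = 16855.30
Buyer bears (A): 1669.03 + 504.04 + 1023.41 + 245.26 + 1826.99 = 5268.73
Landed cost (A) = invoice 78474.31 + 5268.73 + duty 16855.30 = 100598.34
Supplier B (CFR):
CIF value = CFR price + insurance = 70281.62 + 504.04 = 70785.66
Import duty = 70785.66 × 20.9% = 14794.20
Buyer bears (B): 504.04 + 1023.41 + 245.26 + 1826.99 = 3599.70
Landed cost (B) = invoice 70281.62 + 3599.70 + duty 14794.20 = 88675.52
Difference = |100598.34 − 88675.52| = 11922.82

Supplier B is cheaper by GBP 11922.82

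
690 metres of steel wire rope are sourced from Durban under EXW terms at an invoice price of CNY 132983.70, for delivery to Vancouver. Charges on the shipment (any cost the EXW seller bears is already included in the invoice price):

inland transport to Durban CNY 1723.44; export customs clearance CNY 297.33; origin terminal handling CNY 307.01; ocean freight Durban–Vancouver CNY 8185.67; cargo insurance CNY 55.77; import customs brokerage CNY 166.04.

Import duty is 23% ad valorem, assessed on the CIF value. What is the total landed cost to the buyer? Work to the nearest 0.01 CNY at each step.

EXW: the seller makes goods available at their premises; the buyer bears all onward costs.
CIF value = EXW price + inland to port + export clearance + origin terminal + freight + insurance = 132983.70 + 1723.44 + 297.33 + 307.01 + 8185.67 + 55.77 = 143552.92
Import duty = 143552.92 × 23% = 33017.17
Buyer bears: inland to port 1723.44 + export clearance 297.33 + origin terminal 307.01 + freight 8185.67 + insurance 55.77 + brokerage 166.04 + duty 33017.17 = 43752.43
Landed cost = invoice 132983.70 + 43752.43 = 176736.13

Total landed cost: CNY 176736.13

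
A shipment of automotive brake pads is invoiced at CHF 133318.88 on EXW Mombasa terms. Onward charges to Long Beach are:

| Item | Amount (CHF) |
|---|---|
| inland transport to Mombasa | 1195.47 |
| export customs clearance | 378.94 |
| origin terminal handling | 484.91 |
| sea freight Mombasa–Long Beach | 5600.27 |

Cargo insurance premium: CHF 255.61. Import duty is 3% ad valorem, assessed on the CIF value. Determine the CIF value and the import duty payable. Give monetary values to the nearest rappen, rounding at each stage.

CIF = EXW price + pre-shipment costs + freight + insurance
CIF = 133318.88 + 1195.47 + 378.94 + 484.91 + 5600.27 + 255.61 = 141234.08
Import duty = 141234.08 × 3% = 4237.02

CIF value: CHF 141234.08; import duty: CHF 4237.02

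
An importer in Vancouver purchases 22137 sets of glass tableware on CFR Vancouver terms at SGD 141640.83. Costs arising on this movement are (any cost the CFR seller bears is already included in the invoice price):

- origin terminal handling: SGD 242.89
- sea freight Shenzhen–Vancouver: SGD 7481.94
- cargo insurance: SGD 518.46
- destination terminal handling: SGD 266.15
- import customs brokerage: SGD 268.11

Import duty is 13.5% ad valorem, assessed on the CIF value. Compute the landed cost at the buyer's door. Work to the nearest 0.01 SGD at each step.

CFR: the seller pays costs through ocean freight to the destination port, but not insurance.
Already in the invoice (seller's account under CFR): origin terminal, freight — exclude.
CIF value = CFR price + insurance = 141640.83 + 518.46 = 142159.29
Import duty = 142159.29 × 13.5% = 19191.50
Buyer bears: insurance 518.46 + destination terminal 266.15 + brokerage 268.11 + duty 19191.50 = 20244.22
Landed cost = invoice 141640.83 + 20244.22 = 161885.05

Total landed cost: SGD 161885.05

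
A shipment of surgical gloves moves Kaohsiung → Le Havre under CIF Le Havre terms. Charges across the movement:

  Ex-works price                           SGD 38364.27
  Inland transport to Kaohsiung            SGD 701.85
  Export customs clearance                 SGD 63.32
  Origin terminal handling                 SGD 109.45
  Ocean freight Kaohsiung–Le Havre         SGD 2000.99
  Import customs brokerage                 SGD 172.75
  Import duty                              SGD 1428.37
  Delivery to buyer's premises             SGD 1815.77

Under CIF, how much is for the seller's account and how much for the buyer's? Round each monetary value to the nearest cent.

CIF: the seller pays costs through ocean freight and marine insurance to the destination port.
Seller's account: goods 38364.27 + inland to port 701.85 + export clearance 63.32 + origin terminal 109.45 + freight 2000.99 = 41239.88
Buyer's account: brokerage 172.75 + duty 1428.37 + delivery 1815.77 = 3416.89

Seller: SGD 41239.88; buyer: SGD 3416.89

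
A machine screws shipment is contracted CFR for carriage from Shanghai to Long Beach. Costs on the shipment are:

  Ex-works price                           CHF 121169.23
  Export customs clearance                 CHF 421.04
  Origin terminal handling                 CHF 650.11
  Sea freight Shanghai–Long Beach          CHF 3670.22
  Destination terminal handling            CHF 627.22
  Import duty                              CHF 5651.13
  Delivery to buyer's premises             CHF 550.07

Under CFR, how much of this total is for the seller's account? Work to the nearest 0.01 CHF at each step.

Seller's account: CHF 125910.60

CFR: the seller pays costs through ocean freight to the destination port, but not insurance.
Seller's account: goods 121169.23 + export clearance 421.04 + origin terminal 650.11 + freight 3670.22 = 125910.60
Buyer's account: destination terminal 627.22 + duty 5651.13 + delivery 550.07 = 6828.42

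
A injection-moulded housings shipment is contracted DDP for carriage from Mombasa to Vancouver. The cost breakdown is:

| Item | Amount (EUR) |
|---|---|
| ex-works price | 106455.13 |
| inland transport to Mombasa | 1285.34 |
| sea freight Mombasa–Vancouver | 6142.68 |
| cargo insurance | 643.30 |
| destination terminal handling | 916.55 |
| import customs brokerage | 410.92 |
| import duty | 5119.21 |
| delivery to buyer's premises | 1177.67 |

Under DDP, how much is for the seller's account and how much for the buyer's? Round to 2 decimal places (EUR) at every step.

DDP: the seller bears all costs including import duty.
Seller's account: goods 106455.13 + inland to port 1285.34 + freight 6142.68 + insurance 643.30 + destination terminal 916.55 + brokerage 410.92 + duty 5119.21 + delivery 1177.67 = 122150.80
Buyer's account: 0.00

Seller: EUR 122150.80; buyer: EUR 0.00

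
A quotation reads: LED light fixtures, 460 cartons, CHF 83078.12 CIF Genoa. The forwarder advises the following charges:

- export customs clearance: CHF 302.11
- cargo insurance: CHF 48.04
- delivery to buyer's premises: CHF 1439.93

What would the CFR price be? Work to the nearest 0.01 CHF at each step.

CFR price: CHF 83030.08

Not relevant to the conversion: export clearance — on the seller under both CIF and CFR; already in the CIF price and stays in the CFR price. delivery — on the buyer under both terms; not part of either seller's price.
From CIF to CFR, the seller no longer bears: insurance.
CFR price = 83078.12 − 48.04 = 83030.08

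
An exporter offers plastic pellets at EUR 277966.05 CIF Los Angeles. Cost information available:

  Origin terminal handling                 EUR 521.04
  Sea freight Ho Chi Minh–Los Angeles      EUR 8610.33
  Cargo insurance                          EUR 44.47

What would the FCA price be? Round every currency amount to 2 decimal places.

FCA price: EUR 268790.21

From CIF to FCA, the seller no longer bears: origin terminal, freight, insurance.
FCA price = 277966.05 − 521.04 − 8610.33 − 44.47 = 268790.21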